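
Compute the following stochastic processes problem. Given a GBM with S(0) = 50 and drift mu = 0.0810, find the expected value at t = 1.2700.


E[S(t)] = S(0) * exp(mu * t)
= 50 * exp(0.0810 * 1.2700)
= 50 * 1.1083
= 55.4174

55.4174


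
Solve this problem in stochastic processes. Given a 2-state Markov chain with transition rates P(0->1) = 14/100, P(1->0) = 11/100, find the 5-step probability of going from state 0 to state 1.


Computing P^5 by matrix multiplication.
P = [[0.8600, 0.1400], [0.1100, 0.8900]]
After raising P to the power 5:
P^5(0,1) = 0.4271

0.4271


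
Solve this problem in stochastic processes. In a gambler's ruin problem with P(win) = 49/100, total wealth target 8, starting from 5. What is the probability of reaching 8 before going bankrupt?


Gambler's ruin formula:
r = q/p = 0.5100/0.4900 = 1.0408
P(win) = (1 - r^i)/(1 - r^N)
= (1 - 1.0408^5)/(1 - 1.0408^8)
= 0.5871

0.5871


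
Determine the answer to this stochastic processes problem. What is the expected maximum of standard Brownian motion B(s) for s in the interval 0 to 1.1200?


E(max B(s)) = sqrt(2t/pi)
= sqrt(2*1.1200/pi)
= sqrt(0.7130)
= 0.8444

0.8444


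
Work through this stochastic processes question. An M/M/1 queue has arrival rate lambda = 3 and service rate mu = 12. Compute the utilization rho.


rho = lambda/mu
= 3/12
= 0.2500

0.2500


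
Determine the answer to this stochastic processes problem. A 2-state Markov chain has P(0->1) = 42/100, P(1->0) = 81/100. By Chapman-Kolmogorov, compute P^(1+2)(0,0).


P^3 = P^1 * P^2
Computing via matrix multiplication of the transition matrix.
Entry (0,0) of P^3 = 0.6544

0.6544


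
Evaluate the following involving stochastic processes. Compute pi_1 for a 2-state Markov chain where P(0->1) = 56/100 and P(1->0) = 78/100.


Stationary distribution: pi_0 = p10/(p01+p10), pi_1 = p01/(p01+p10)
p01 = 0.5600, p10 = 0.7800
pi_1 = 0.4179

0.4179


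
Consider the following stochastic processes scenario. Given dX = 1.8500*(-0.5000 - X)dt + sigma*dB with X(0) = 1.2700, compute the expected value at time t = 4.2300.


E[X(t)] = mu + (X(0) - mu)*exp(-theta*t)
= -0.5000 + (1.2700 - -0.5000)*exp(-1.8500*4.2300)
= -0.5000 + 1.7700 * 3.9942e-04
= -0.4993

-0.4993


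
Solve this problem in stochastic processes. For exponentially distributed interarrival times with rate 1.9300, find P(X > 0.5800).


P(X > t) = exp(-lambda * t)
= exp(-1.9300 * 0.5800)
= exp(-1.1194) = 0.3265

0.3265


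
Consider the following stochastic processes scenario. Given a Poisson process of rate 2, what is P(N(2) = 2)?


P(N(t)=k) = (lambda*t)^k * exp(-lambda*t) / k!
lambda*t = 4
= 4^2 * exp(-4) / 2!
= 16 * 0.0183 / 2
= 0.1465

0.1465


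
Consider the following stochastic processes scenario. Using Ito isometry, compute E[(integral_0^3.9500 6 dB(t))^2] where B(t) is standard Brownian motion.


By Ito isometry: E[(int f dB)^2] = int f^2 dt
= 6^2 * 3.9500
= 36 * 3.9500 = 142.2000

142.2000


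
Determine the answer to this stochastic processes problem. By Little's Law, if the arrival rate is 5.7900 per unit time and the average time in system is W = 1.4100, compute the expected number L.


Little's Law: L = lambda * W
= 5.7900 * 1.4100
= 8.1639

8.1639


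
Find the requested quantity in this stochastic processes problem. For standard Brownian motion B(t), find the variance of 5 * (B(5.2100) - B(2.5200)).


Var(alpha*(B(t)-B(s))) = alpha^2 * (t-s)
= 5^2 * (5.2100 - 2.5200)
= 25 * 2.6900
= 67.2500

67.2500


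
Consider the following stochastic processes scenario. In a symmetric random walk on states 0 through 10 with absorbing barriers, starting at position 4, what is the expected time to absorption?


For symmetric RW on 0,...,N with absorbing barriers, E(i) = i*(N-i)
E(4) = 4 * 6 = 24

24


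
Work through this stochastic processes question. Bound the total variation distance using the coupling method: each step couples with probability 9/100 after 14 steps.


TV distance bound <= (1-delta)^n
= (1 - 0.0900)^14
= 0.9100^14
= 0.2670

0.2670


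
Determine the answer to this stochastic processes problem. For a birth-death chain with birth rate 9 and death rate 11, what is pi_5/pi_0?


For birth-death process, pi_n/pi_0 = (lambda/mu)^n
= (9/11)^5
= 0.3666

0.3666


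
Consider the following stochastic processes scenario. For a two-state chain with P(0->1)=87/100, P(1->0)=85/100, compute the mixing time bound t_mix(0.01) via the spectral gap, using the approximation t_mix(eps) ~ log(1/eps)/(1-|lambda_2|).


lambda_2 = |1 - p01 - p10| = |1 - 0.8700 - 0.8500| = 0.7200
t_mix ~ log(1/eps)/(1 - |lambda_2|)
= log(100)/(1 - 0.7200) = 4.6052/0.2800
= 16.4470

16.4470


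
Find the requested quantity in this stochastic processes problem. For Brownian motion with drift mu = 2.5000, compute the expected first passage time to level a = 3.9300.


Expected first passage time = a/mu
= 3.9300/2.5000
= 1.5720

1.5720


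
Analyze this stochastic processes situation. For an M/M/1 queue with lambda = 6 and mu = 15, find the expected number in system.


rho = 6/15 = 0.4000
L = rho/(1-rho)
= 0.4000/0.6000
= 0.6667

0.6667


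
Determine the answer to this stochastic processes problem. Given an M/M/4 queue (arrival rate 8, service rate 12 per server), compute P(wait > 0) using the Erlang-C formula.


a = lambda/mu = 0.6667
rho = a/c = 0.1667
Erlang-C formula applied:
C(c,a) = 0.0051

0.0051


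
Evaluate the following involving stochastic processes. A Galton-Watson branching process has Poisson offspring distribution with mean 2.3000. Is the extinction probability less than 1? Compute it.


Since mu = 2.3000 > 1, extinction prob q < 1.
Solve s = exp(mu*(s-1)) iteratively.
q = 0.1376

0.1376


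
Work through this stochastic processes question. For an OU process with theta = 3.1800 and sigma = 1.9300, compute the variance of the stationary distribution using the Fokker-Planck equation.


Stationary variance = sigma^2 / (2*theta)
= 1.9300^2 / (2*3.1800)
= 3.7249 / 6.3600
= 0.5857

0.5857


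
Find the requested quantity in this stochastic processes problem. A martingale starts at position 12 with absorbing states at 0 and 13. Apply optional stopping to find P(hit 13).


By optional stopping theorem: E(M at tau) = M(0) = 12
P(hit 13)*13 + P(hit 0)*0 = 12
P(hit 13) = (12 - 0)/(13 - 0) = 12/13 = 0.9231

0.9231


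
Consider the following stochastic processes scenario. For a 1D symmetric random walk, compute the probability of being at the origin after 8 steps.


P(S(8) = 0) = C(8,4) / 4^4
= 70 / 256
= 0.2734

0.2734


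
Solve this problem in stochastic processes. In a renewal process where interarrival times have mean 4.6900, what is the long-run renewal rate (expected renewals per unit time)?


Long-run renewal rate = 1/E(X)
= 1/4.6900
= 0.2132

0.2132


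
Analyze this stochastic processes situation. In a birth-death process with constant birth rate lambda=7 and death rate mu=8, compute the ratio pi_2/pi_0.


For birth-death process, pi_n/pi_0 = (lambda/mu)^n
= (7/8)^2
= 0.7656

0.7656


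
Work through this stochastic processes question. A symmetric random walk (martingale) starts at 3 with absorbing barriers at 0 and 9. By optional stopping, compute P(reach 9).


By optional stopping theorem: E(M at tau) = M(0) = 3
P(hit 9)*9 + P(hit 0)*0 = 3
P(hit 9) = (3 - 0)/(9 - 0) = 1/3 = 0.3333

0.3333


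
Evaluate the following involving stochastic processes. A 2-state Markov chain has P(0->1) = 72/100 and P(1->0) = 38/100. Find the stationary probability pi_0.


Stationary distribution: pi_0 = p10/(p01+p10), pi_1 = p01/(p01+p10)
p01 = 0.7200, p10 = 0.3800
pi_0 = 0.3455

0.3455


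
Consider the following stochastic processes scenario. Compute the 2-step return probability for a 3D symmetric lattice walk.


P(return in 2 steps) = P(reverse first step) = 1/(2d)
= 1/6
= 0.1667

0.1667


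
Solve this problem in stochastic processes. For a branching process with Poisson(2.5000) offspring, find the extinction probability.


Since mu = 2.5000 > 1, extinction prob q < 1.
Solve s = exp(mu*(s-1)) iteratively.
q = 0.1074

0.1074


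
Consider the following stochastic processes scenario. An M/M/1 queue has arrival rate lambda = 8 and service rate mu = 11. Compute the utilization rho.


rho = lambda/mu
= 8/11
= 0.7273

0.7273


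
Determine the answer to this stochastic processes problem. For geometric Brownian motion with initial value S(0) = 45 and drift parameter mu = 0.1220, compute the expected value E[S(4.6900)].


E[S(t)] = S(0) * exp(mu * t)
= 45 * exp(0.1220 * 4.6900)
= 45 * 1.7721
= 79.7457

79.7457


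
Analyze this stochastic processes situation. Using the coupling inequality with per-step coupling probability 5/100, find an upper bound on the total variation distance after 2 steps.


TV distance bound <= (1-delta)^n
= (1 - 0.0500)^2
= 0.9500^2
= 0.9025

0.9025


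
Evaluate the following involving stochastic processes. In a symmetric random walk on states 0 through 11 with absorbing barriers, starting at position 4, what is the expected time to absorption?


For symmetric RW on 0,...,N with absorbing barriers, E(i) = i*(N-i)
E(4) = 4 * 7 = 28

28


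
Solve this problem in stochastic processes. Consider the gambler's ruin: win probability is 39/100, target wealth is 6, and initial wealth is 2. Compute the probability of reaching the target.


Gambler's ruin formula:
r = q/p = 0.6100/0.3900 = 1.5641
P(win) = (1 - r^i)/(1 - r^N)
= (1 - 1.5641^2)/(1 - 1.5641^6)
= 0.1060

0.1060


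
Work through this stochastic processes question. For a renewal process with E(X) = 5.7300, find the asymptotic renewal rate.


Long-run renewal rate = 1/E(X)
= 1/5.7300
= 0.1745

0.1745


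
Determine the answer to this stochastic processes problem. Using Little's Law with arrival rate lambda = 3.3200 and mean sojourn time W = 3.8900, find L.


Little's Law: L = lambda * W
= 3.3200 * 3.8900
= 12.9148

12.9148


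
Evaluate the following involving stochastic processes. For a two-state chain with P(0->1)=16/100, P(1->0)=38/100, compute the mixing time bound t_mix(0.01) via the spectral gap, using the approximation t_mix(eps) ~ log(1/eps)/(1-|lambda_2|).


lambda_2 = |1 - p01 - p10| = |1 - 0.1600 - 0.3800| = 0.4600
t_mix ~ log(1/eps)/(1 - |lambda_2|)
= log(100)/(1 - 0.4600) = 4.6052/0.5400
= 8.5281

8.5281


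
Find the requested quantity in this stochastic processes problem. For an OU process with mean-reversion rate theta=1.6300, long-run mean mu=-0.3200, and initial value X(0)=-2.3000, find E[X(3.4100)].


E[X(t)] = mu + (X(0) - mu)*exp(-theta*t)
= -0.3200 + (-2.3000 - -0.3200)*exp(-1.6300*3.4100)
= -0.3200 + -1.9800 * 0.0039
= -0.3276

-0.3276


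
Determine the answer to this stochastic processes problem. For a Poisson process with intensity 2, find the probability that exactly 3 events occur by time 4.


P(N(t)=k) = (lambda*t)^k * exp(-lambda*t) / k!
lambda*t = 8
= 8^3 * exp(-8) / 3!
= 512 * 3.3546e-04 / 6
= 0.0286

0.0286


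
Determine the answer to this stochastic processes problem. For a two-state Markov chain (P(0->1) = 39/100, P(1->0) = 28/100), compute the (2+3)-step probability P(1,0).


P^5 = P^2 * P^3
Computing via matrix multiplication of the transition matrix.
Entry (1,0) of P^5 = 0.4163

0.4163


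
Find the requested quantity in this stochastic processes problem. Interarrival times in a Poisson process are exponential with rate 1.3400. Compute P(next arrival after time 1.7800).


P(X > t) = exp(-lambda * t)
= exp(-1.3400 * 1.7800)
= exp(-2.3852) = 0.0921

0.0921


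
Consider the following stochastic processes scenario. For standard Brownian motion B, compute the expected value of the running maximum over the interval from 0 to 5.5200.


E(max B(s)) = sqrt(2t/pi)
= sqrt(2*5.5200/pi)
= sqrt(3.5141)
= 1.8746

1.8746


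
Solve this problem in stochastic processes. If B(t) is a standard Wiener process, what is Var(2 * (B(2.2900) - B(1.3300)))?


Var(alpha*(B(t)-B(s))) = alpha^2 * (t-s)
= 2^2 * (2.2900 - 1.3300)
= 4 * 0.9600
= 3.8400

3.8400


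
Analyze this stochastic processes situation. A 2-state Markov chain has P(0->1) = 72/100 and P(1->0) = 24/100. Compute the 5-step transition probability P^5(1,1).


Computing P^5 by matrix multiplication.
P = [[0.2800, 0.7200], [0.2400, 0.7600]]
After raising P to the power 5:
P^5(1,1) = 0.7500

0.7500


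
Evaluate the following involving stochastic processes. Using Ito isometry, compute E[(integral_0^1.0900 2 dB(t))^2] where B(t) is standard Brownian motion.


By Ito isometry: E[(int f dB)^2] = int f^2 dt
= 2^2 * 1.0900
= 4 * 1.0900 = 4.3600

4.3600


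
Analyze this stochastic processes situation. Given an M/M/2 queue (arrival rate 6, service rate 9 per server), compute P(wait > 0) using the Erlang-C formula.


a = lambda/mu = 0.6667
rho = a/c = 0.3333
Erlang-C formula applied:
C(c,a) = 0.1667

0.1667


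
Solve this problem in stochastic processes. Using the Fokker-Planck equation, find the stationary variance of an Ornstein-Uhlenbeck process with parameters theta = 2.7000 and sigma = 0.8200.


Stationary variance = sigma^2 / (2*theta)
= 0.8200^2 / (2*2.7000)
= 0.6724 / 5.4000
= 0.1245

0.1245


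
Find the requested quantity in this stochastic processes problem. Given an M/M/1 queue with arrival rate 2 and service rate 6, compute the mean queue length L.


rho = 2/6 = 0.3333
L = rho/(1-rho)
= 0.3333/0.6667
= 0.5000

0.5000


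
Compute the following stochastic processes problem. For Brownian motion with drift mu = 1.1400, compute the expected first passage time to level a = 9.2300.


Expected first passage time = a/mu
= 9.2300/1.1400
= 8.0965

8.0965


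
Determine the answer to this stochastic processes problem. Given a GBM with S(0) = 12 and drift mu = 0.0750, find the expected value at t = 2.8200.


E[S(t)] = S(0) * exp(mu * t)
= 12 * exp(0.0750 * 2.8200)
= 12 * 1.2355
= 14.8264

14.8264


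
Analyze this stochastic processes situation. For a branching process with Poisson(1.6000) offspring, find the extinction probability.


Since mu = 1.6000 > 1, extinction prob q < 1.
Solve s = exp(mu*(s-1)) iteratively.
q = 0.3580

0.3580


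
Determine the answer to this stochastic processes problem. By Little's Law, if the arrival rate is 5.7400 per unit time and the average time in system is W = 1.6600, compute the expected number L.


Little's Law: L = lambda * W
= 5.7400 * 1.6600
= 9.5284

9.5284


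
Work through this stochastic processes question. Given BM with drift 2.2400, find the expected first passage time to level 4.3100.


Expected first passage time = a/mu
= 4.3100/2.2400
= 1.9241

1.9241


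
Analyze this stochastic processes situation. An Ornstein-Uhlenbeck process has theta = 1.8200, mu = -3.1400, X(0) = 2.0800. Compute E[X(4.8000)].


E[X(t)] = mu + (X(0) - mu)*exp(-theta*t)
= -3.1400 + (2.0800 - -3.1400)*exp(-1.8200*4.8000)
= -3.1400 + 5.2200 * 1.6070e-04
= -3.1392

-3.1392


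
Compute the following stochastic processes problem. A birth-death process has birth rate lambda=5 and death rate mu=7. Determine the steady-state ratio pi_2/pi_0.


For birth-death process, pi_n/pi_0 = (lambda/mu)^n
= (5/7)^2
= 0.5102

0.5102


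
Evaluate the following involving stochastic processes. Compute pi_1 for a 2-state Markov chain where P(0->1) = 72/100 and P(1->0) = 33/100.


Stationary distribution: pi_0 = p10/(p01+p10), pi_1 = p01/(p01+p10)
p01 = 0.7200, p10 = 0.3300
pi_1 = 0.6857

0.6857


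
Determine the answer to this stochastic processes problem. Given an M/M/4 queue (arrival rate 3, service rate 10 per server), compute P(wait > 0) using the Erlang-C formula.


a = lambda/mu = 0.3000
rho = a/c = 0.0750
Erlang-C formula applied:
C(c,a) = 2.7030e-04

2.7030e-04


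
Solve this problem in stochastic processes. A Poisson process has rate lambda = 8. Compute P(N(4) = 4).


P(N(t)=k) = (lambda*t)^k * exp(-lambda*t) / k!
lambda*t = 32
= 32^4 * exp(-32) / 4!
= 1048576 * 1.2664e-14 / 24
= 5.5331e-10

5.5331e-10


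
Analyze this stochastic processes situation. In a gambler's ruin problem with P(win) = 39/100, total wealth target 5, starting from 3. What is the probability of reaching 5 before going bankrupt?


Gambler's ruin formula:
r = q/p = 0.6100/0.3900 = 1.5641
P(win) = (1 - r^i)/(1 - r^N)
= (1 - 1.5641^3)/(1 - 1.5641^5)
= 0.3380

0.3380


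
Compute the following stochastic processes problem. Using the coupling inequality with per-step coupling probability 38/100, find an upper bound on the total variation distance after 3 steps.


TV distance bound <= (1-delta)^n
= (1 - 0.3800)^3
= 0.6200^3
= 0.2383

0.2383


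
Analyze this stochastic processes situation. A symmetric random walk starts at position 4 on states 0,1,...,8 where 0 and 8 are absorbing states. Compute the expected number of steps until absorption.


For symmetric RW on 0,...,N with absorbing barriers, E(i) = i*(N-i)
E(4) = 4 * 4 = 16

16


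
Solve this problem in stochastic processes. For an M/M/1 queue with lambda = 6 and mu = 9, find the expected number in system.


rho = 6/9 = 0.6667
L = rho/(1-rho)
= 0.6667/0.3333
= 2.0000

2.0000


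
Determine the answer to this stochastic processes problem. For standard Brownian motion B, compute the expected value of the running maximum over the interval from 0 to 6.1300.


E(max B(s)) = sqrt(2t/pi)
= sqrt(2*6.1300/pi)
= sqrt(3.9025)
= 1.9755

1.9755


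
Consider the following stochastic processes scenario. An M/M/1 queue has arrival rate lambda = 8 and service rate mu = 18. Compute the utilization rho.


rho = lambda/mu
= 8/18
= 0.4444

0.4444


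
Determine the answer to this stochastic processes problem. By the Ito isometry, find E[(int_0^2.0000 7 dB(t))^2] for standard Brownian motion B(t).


By Ito isometry: E[(int f dB)^2] = int f^2 dt
= 7^2 * 2.0000
= 49 * 2.0000 = 98.0000

98.0000


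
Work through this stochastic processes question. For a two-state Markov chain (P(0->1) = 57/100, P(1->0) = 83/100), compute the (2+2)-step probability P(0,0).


P^4 = P^2 * P^2
Computing via matrix multiplication of the transition matrix.
Entry (0,0) of P^4 = 0.6033

0.6033


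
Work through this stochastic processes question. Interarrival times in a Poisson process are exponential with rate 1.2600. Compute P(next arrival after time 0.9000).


P(X > t) = exp(-lambda * t)
= exp(-1.2600 * 0.9000)
= exp(-1.1340) = 0.3217

0.3217


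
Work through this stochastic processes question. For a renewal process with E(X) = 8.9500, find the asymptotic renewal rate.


Long-run renewal rate = 1/E(X)
= 1/8.9500
= 0.1117

0.1117


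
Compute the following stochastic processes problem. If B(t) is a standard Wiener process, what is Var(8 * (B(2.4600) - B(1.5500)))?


Var(alpha*(B(t)-B(s))) = alpha^2 * (t-s)
= 8^2 * (2.4600 - 1.5500)
= 64 * 0.9100
= 58.2400

58.2400


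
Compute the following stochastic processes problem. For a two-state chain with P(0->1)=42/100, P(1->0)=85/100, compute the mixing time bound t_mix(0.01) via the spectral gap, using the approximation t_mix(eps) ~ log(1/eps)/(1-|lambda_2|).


lambda_2 = |1 - p01 - p10| = |1 - 0.4200 - 0.8500| = 0.2700
t_mix ~ log(1/eps)/(1 - |lambda_2|)
= log(100)/(1 - 0.2700) = 4.6052/0.7300
= 6.3085

6.3085


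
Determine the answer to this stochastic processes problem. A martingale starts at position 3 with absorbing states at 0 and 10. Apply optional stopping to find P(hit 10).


By optional stopping theorem: E(M at tau) = M(0) = 3
P(hit 10)*10 + P(hit 0)*0 = 3
P(hit 10) = (3 - 0)/(10 - 0) = 3/10 = 0.3000

0.3000


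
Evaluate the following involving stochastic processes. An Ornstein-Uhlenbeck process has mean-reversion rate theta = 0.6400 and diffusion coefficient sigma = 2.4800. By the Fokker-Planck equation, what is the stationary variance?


Stationary variance = sigma^2 / (2*theta)
= 2.4800^2 / (2*0.6400)
= 6.1504 / 1.2800
= 4.8050

4.8050


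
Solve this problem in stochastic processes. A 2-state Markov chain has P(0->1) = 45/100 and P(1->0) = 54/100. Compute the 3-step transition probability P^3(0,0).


Computing P^3 by matrix multiplication.
P = [[0.5500, 0.4500], [0.5400, 0.4600]]
After raising P to the power 3:
P^3(0,0) = 0.5455

0.5455


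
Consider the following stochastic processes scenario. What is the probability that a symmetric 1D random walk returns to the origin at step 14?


P(S(14) = 0) = C(14,7) / 4^7
= 3432 / 16384
= 0.2095

0.2095


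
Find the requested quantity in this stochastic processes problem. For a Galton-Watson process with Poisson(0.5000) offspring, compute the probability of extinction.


Since mu = 0.5000 <= 1, extinction probability = 1.

1.0000


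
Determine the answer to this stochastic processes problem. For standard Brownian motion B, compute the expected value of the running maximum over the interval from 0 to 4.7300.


E(max B(s)) = sqrt(2t/pi)
= sqrt(2*4.7300/pi)
= sqrt(3.0112)
= 1.7353

1.7353


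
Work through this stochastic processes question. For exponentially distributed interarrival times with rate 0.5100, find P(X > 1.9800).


P(X > t) = exp(-lambda * t)
= exp(-0.5100 * 1.9800)
= exp(-1.0098) = 0.3643

0.3643


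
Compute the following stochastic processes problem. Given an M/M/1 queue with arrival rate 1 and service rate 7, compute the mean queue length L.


rho = 1/7 = 0.1429
L = rho/(1-rho)
= 0.1429/0.8571
= 0.1667

0.1667


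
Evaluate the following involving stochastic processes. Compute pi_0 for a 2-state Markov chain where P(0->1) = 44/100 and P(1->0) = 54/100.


Stationary distribution: pi_0 = p10/(p01+p10), pi_1 = p01/(p01+p10)
p01 = 0.4400, p10 = 0.5400
pi_0 = 0.5510

0.5510


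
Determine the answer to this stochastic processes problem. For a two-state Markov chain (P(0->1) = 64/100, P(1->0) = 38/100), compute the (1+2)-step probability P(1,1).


P^3 = P^1 * P^2
Computing via matrix multiplication of the transition matrix.
Entry (1,1) of P^3 = 0.6274

0.6274


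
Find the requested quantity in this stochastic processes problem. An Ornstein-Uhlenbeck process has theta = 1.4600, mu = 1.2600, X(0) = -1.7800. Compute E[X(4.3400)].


E[X(t)] = mu + (X(0) - mu)*exp(-theta*t)
= 1.2600 + (-1.7800 - 1.2600)*exp(-1.4600*4.3400)
= 1.2600 + -3.0400 * 0.0018
= 1.2546

1.2546


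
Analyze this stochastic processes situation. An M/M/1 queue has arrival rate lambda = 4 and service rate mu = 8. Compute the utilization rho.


rho = lambda/mu
= 4/8
= 0.5000

0.5000


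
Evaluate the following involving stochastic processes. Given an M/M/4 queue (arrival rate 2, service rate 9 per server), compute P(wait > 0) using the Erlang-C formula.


a = lambda/mu = 0.2222
rho = a/c = 0.0556
Erlang-C formula applied:
C(c,a) = 8.6149e-05

8.6149e-05


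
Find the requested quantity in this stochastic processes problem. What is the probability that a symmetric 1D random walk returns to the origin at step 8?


P(S(8) = 0) = C(8,4) / 4^4
= 70 / 256
= 0.2734

0.2734


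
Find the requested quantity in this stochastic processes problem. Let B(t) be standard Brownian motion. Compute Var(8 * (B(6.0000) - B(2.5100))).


Var(alpha*(B(t)-B(s))) = alpha^2 * (t-s)
= 8^2 * (6.0000 - 2.5100)
= 64 * 3.4900
= 223.3600

223.3600


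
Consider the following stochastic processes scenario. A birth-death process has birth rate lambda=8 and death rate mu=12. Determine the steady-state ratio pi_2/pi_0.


For birth-death process, pi_n/pi_0 = (lambda/mu)^n
= (8/12)^2
= 0.4444

0.4444


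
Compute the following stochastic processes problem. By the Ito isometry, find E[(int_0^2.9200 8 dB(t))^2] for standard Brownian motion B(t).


By Ito isometry: E[(int f dB)^2] = int f^2 dt
= 8^2 * 2.9200
= 64 * 2.9200 = 186.8800

186.8800


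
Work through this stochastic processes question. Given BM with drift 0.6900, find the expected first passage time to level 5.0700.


Expected first passage time = a/mu
= 5.0700/0.6900
= 7.3478

7.3478


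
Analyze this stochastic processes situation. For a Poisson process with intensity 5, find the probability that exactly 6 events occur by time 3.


P(N(t)=k) = (lambda*t)^k * exp(-lambda*t) / k!
lambda*t = 15
= 15^6 * exp(-15) / 6!
= 11390625 * 3.0590e-07 / 720
= 0.0048

0.0048


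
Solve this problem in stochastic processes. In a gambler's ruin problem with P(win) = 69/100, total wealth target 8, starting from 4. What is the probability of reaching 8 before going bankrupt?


Gambler's ruin formula:
r = q/p = 0.3100/0.6900 = 0.4493
P(win) = (1 - r^i)/(1 - r^N)
= (1 - 0.4493^4)/(1 - 0.4493^8)
= 0.9609

0.9609


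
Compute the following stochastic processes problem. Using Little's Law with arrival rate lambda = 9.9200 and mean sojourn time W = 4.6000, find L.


Little's Law: L = lambda * W
= 9.9200 * 4.6000
= 45.6320

45.6320


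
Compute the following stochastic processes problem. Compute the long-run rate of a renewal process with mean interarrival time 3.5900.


Long-run renewal rate = 1/E(X)
= 1/3.5900
= 0.2786

0.2786


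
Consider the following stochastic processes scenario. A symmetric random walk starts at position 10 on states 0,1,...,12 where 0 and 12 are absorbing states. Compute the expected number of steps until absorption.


For symmetric RW on 0,...,N with absorbing barriers, E(i) = i*(N-i)
E(10) = 10 * 2 = 20

20


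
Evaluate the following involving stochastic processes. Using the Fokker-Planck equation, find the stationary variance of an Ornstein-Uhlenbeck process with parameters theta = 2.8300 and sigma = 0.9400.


Stationary variance = sigma^2 / (2*theta)
= 0.9400^2 / (2*2.8300)
= 0.8836 / 5.6600
= 0.1561

0.1561


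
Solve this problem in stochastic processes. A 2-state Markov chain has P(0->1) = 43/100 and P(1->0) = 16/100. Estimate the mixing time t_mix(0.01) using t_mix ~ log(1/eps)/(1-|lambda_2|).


lambda_2 = |1 - p01 - p10| = |1 - 0.4300 - 0.1600| = 0.4100
t_mix ~ log(1/eps)/(1 - |lambda_2|)
= log(100)/(1 - 0.4100) = 4.6052/0.5900
= 7.8054

7.8054


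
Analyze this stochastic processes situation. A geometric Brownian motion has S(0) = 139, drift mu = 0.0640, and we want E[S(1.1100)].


E[S(t)] = S(0) * exp(mu * t)
= 139 * exp(0.0640 * 1.1100)
= 139 * 1.0736
= 149.2338

149.2338


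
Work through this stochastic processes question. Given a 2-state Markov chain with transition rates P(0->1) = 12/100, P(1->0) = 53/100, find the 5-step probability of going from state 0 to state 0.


Computing P^5 by matrix multiplication.
P = [[0.8800, 0.1200], [0.5300, 0.4700]]
After raising P to the power 5:
P^5(0,0) = 0.8164

0.8164


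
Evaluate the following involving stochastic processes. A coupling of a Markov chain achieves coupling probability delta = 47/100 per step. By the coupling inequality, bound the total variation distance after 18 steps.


TV distance bound <= (1-delta)^n
= (1 - 0.4700)^18
= 0.5300^18
= 1.0888e-05

1.0888e-05


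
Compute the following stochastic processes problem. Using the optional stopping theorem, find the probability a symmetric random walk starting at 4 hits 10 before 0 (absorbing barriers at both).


By optional stopping theorem: E(M at tau) = M(0) = 4
P(hit 10)*10 + P(hit 0)*0 = 4
P(hit 10) = (4 - 0)/(10 - 0) = 2/5 = 0.4000

0.4000


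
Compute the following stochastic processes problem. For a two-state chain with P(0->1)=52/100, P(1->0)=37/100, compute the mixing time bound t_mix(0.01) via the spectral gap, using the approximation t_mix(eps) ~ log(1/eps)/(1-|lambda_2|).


lambda_2 = |1 - p01 - p10| = |1 - 0.5200 - 0.3700| = 0.1100
t_mix ~ log(1/eps)/(1 - |lambda_2|)
= log(100)/(1 - 0.1100) = 4.6052/0.8900
= 5.1743

5.1743


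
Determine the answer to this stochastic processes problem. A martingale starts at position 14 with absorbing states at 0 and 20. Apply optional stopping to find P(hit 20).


By optional stopping theorem: E(M at tau) = M(0) = 14
P(hit 20)*20 + P(hit 0)*0 = 14
P(hit 20) = (14 - 0)/(20 - 0) = 7/10 = 0.7000

0.7000


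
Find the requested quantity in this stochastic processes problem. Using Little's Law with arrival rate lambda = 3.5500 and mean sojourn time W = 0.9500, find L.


Little's Law: L = lambda * W
= 3.5500 * 0.9500
= 3.3725

3.3725


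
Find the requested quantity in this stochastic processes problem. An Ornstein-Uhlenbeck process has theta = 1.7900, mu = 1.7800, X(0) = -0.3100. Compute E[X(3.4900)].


E[X(t)] = mu + (X(0) - mu)*exp(-theta*t)
= 1.7800 + (-0.3100 - 1.7800)*exp(-1.7900*3.4900)
= 1.7800 + -2.0900 * 0.0019
= 1.7760

1.7760


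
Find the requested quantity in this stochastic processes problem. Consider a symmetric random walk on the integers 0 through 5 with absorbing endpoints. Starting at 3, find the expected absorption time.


For symmetric RW on 0,...,N with absorbing barriers, E(i) = i*(N-i)
E(3) = 3 * 2 = 6

6


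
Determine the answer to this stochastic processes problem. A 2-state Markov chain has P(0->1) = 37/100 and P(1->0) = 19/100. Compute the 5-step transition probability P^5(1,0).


Computing P^5 by matrix multiplication.
P = [[0.6300, 0.3700], [0.1900, 0.8100]]
After raising P to the power 5:
P^5(1,0) = 0.3337

0.3337


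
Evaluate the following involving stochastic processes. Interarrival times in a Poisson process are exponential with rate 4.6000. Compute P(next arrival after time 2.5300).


P(X > t) = exp(-lambda * t)
= exp(-4.6000 * 2.5300)
= exp(-11.6380) = 8.8243e-06

8.8243e-06


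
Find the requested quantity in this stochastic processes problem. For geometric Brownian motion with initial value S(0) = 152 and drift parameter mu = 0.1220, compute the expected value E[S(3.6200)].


E[S(t)] = S(0) * exp(mu * t)
= 152 * exp(0.1220 * 3.6200)
= 152 * 1.5553
= 236.3989

236.3989


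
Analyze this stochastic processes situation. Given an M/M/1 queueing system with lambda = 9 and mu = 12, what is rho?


rho = lambda/mu
= 9/12
= 0.7500

0.7500


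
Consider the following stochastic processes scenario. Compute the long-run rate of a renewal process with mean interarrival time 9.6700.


Long-run renewal rate = 1/E(X)
= 1/9.6700
= 0.1034

0.1034


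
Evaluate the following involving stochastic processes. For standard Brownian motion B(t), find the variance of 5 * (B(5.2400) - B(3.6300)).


Var(alpha*(B(t)-B(s))) = alpha^2 * (t-s)
= 5^2 * (5.2400 - 3.6300)
= 25 * 1.6100
= 40.2500

40.2500


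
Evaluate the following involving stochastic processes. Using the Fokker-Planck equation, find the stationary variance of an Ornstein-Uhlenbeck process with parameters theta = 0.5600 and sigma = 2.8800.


Stationary variance = sigma^2 / (2*theta)
= 2.8800^2 / (2*0.5600)
= 8.2944 / 1.1200
= 7.4057

7.4057


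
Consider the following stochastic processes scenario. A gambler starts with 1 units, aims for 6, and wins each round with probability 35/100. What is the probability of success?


Gambler's ruin formula:
r = q/p = 0.6500/0.3500 = 1.8571
P(win) = (1 - r^i)/(1 - r^N)
= (1 - 1.8571^1)/(1 - 1.8571^6)
= 0.0214

0.0214


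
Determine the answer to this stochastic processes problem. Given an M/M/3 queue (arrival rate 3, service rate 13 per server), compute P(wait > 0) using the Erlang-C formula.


a = lambda/mu = 0.2308
rho = a/c = 0.0769
Erlang-C formula applied:
C(c,a) = 0.0018

0.0018


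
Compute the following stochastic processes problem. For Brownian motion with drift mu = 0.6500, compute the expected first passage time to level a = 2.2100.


Expected first passage time = a/mu
= 2.2100/0.6500
= 3.4000

3.4000


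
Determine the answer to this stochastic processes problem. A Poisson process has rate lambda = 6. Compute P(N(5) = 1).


P(N(t)=k) = (lambda*t)^k * exp(-lambda*t) / k!
lambda*t = 30
= 30^1 * exp(-30) / 1!
= 30 * 9.3576e-14 / 1
= 2.8073e-12

2.8073e-12


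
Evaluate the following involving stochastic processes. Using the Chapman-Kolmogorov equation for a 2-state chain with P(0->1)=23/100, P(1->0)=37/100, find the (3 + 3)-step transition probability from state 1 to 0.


P^6 = P^3 * P^3
Computing via matrix multiplication of the transition matrix.
Entry (1,0) of P^6 = 0.6141

0.6141


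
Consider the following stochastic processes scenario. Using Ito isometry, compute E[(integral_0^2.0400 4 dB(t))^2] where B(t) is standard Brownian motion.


By Ito isometry: E[(int f dB)^2] = int f^2 dt
= 4^2 * 2.0400
= 16 * 2.0400 = 32.6400

32.6400


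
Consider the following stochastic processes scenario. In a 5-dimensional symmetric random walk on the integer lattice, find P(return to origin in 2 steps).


P(return in 2 steps) = P(reverse first step) = 1/(2d)
= 1/10
= 0.1000

0.1000


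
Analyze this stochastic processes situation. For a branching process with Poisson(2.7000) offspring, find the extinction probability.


Since mu = 2.7000 > 1, extinction prob q < 1.
Solve s = exp(mu*(s-1)) iteratively.
q = 0.0844

0.0844


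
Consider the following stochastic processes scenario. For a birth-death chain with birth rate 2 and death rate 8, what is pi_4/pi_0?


For birth-death process, pi_n/pi_0 = (lambda/mu)^n
= (2/8)^4
= 0.0039

0.0039


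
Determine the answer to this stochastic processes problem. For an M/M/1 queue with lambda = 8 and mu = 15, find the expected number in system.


rho = 8/15 = 0.5333
L = rho/(1-rho)
= 0.5333/0.4667
= 1.1429

1.1429


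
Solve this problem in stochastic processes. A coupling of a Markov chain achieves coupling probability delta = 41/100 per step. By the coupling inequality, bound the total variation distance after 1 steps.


TV distance bound <= (1-delta)^n
= (1 - 0.4100)^1
= 0.5900^1
= 0.5900

0.5900


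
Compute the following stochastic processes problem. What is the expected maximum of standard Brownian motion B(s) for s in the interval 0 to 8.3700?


E(max B(s)) = sqrt(2t/pi)
= sqrt(2*8.3700/pi)
= sqrt(5.3285)
= 2.3084

2.3084


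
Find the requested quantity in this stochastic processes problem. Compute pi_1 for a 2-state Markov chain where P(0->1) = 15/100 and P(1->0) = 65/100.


Stationary distribution: pi_0 = p10/(p01+p10), pi_1 = p01/(p01+p10)
p01 = 0.1500, p10 = 0.6500
pi_1 = 0.1875

0.1875


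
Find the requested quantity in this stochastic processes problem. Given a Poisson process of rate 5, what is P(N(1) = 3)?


P(N(t)=k) = (lambda*t)^k * exp(-lambda*t) / k!
lambda*t = 5
= 5^3 * exp(-5) / 3!
= 125 * 0.0067 / 6
= 0.1404

0.1404


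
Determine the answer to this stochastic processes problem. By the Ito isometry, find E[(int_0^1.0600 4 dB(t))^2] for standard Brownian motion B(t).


By Ito isometry: E[(int f dB)^2] = int f^2 dt
= 4^2 * 1.0600
= 16 * 1.0600 = 16.9600

16.9600


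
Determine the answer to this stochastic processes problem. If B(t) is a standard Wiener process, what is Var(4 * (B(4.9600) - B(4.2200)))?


Var(alpha*(B(t)-B(s))) = alpha^2 * (t-s)
= 4^2 * (4.9600 - 4.2200)
= 16 * 0.7400
= 11.8400

11.8400


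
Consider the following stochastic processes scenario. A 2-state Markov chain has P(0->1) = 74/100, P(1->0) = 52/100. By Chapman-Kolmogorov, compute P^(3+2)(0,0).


P^5 = P^3 * P^2
Computing via matrix multiplication of the transition matrix.
Entry (0,0) of P^5 = 0.4120

0.4120


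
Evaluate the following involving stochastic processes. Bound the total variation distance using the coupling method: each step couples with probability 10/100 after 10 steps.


TV distance bound <= (1-delta)^n
= (1 - 0.1000)^10
= 0.9000^10
= 0.3487

0.3487


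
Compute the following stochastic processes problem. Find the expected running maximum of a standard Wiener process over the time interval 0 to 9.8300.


E(max B(s)) = sqrt(2t/pi)
= sqrt(2*9.8300/pi)
= sqrt(6.2580)
= 2.5016

2.5016


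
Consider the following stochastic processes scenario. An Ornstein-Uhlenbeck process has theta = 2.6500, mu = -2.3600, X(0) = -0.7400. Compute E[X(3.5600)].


E[X(t)] = mu + (X(0) - mu)*exp(-theta*t)
= -2.3600 + (-0.7400 - -2.3600)*exp(-2.6500*3.5600)
= -2.3600 + 1.6200 * 7.9959e-05
= -2.3599

-2.3599


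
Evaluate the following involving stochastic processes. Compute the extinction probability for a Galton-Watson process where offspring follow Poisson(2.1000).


Since mu = 2.1000 > 1, extinction prob q < 1.
Solve s = exp(mu*(s-1)) iteratively.
q = 0.1779

0.1779


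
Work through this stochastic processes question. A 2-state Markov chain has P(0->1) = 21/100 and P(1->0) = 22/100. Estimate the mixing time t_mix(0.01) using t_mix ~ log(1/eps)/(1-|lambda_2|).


lambda_2 = |1 - p01 - p10| = |1 - 0.2100 - 0.2200| = 0.5700
t_mix ~ log(1/eps)/(1 - |lambda_2|)
= log(100)/(1 - 0.5700) = 4.6052/0.4300
= 10.7097

10.7097


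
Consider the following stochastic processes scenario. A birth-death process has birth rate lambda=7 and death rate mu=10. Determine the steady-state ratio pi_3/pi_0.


For birth-death process, pi_n/pi_0 = (lambda/mu)^n
= (7/10)^3
= 0.3430

0.3430


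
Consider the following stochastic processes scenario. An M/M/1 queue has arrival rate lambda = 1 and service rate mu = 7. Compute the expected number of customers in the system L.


rho = 1/7 = 0.1429
L = rho/(1-rho)
= 0.1429/0.8571
= 0.1667

0.1667


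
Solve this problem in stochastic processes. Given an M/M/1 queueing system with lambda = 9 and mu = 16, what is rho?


rho = lambda/mu
= 9/16
= 0.5625

0.5625


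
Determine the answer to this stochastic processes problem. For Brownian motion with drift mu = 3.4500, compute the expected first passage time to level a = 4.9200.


Expected first passage time = a/mu
= 4.9200/3.4500
= 1.4261

1.4261


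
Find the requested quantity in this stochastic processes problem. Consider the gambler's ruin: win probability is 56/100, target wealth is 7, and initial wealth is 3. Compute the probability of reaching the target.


Gambler's ruin formula:
r = q/p = 0.4400/0.5600 = 0.7857
P(win) = (1 - r^i)/(1 - r^N)
= (1 - 0.7857^3)/(1 - 0.7857^7)
= 0.6317

0.6317


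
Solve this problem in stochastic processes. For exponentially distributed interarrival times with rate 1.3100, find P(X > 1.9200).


P(X > t) = exp(-lambda * t)
= exp(-1.3100 * 1.9200)
= exp(-2.5152) = 0.0808

0.0808


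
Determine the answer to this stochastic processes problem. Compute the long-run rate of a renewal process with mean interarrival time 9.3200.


Long-run renewal rate = 1/E(X)
= 1/9.3200
= 0.1073

0.1073


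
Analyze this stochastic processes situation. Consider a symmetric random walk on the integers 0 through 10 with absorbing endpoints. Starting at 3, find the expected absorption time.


For symmetric RW on 0,...,N with absorbing barriers, E(i) = i*(N-i)
E(3) = 3 * 7 = 21

21


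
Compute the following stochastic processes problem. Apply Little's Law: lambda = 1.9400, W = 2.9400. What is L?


Little's Law: L = lambda * W
= 1.9400 * 2.9400
= 5.7036

5.7036


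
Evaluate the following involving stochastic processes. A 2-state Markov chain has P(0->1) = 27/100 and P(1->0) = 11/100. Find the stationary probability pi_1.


Stationary distribution: pi_0 = p10/(p01+p10), pi_1 = p01/(p01+p10)
p01 = 0.2700, p10 = 0.1100
pi_1 = 0.7105

0.7105


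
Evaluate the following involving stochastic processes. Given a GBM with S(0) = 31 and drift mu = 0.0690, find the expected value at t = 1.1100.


E[S(t)] = S(0) * exp(mu * t)
= 31 * exp(0.0690 * 1.1100)
= 31 * 1.0796
= 33.4676

33.4676


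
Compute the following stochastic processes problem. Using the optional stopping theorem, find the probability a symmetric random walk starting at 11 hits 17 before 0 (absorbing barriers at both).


By optional stopping theorem: E(M at tau) = M(0) = 11
P(hit 17)*17 + P(hit 0)*0 = 11
P(hit 17) = (11 - 0)/(17 - 0) = 11/17 = 0.6471

0.6471
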